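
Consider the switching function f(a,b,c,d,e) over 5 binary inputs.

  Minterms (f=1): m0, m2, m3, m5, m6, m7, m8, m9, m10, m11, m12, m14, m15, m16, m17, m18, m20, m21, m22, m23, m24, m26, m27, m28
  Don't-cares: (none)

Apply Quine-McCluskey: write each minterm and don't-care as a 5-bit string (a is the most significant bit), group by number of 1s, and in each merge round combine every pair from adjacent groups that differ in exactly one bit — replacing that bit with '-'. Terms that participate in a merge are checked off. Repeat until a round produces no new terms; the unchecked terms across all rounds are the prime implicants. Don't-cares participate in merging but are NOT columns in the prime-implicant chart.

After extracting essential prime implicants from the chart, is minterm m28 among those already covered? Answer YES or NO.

size-2^0 implicants → 00000(✓)  00010(✓)  00011(✓)  00101(✓)  00110(✓)  00111(✓)  01000(✓)  01001(✓)  01010(✓)  01011(✓)  01100(✓)  01110(✓)  01111(✓)  10000(✓)  10001(✓)  10010(✓)  10100(✓)  10101(✓)  10110(✓)  10111(✓)  11000(✓)  11010(✓)  11011(✓)  11100(✓)
size-2^1 implicants → -0000(✓)  -0010(✓)  -0101(✓)  -0110(✓)  -0111(✓)  -1000(✓)  -1010(✓)  -1011(✓)  -1100(✓)  0-000(✓)  0-010(✓)  0-011(✓)  0-110(✓)  0-111(✓)  00-10(✓)  00-11(✓)  000-0(✓)  0001-(✓)  001-1(✓)  0011-(✓)  01-00(✓)  01-10(✓)  01-11(✓)  010-0(✓)  010-1(✓)  0100-(✓)  0101-(✓)  011-0(✓)  0111-(✓)  1-000(✓)  1-010(✓)  1-100(✓)  10-00(✓)  10-01(✓)  10-10(✓)  100-0(✓)  1000-(✓)  101-0(✓)  101-1(✓)  1010-(✓)  1011-(✓)  11-00(✓)  110-0(✓)  1101-(✓)
size-2^2 implicants → --000(✓)  --010(✓)  -0-10  -00-0(✓)  -01-1  -011-  -1-00  -10-0(✓)  -101-  0--10(✓)  0--11(✓)  0-0-0(✓)  0-01-(✓)  0-11-(✓)  00-1-(✓)  01--0  01-1-(✓)  010--  1--00  1-0-0(✓)  10--0  10-0-  101--
size-2^3 implicants → --0-0  0--1-
Unchecked terms (primes): --0-0, -0-10, -01-1, -011-, -1-00, -101-, 0--1-, 01--0, 010--, 1--00, 10--0, 10-0-, 101--
Minterm coverage:
  m0 ⊆ --0-0 [E]
  m2 ⊆ --0-0,-0-10,0--1-
  m3 ⊆ 0--1- [E]
  m5 ⊆ -01-1 [E]
  m6 ⊆ -0-10,-011-,0--1-
  m7 ⊆ -01-1,-011-,0--1-
  m8 ⊆ --0-0,-1-00,01--0,010--
  m9 ⊆ 010-- [E]
  m10 ⊆ --0-0,-101-,0--1-,01--0,010--
  m11 ⊆ -101-,0--1-,010--
  m12 ⊆ -1-00,01--0
  m14 ⊆ 0--1-,01--0
  m15 ⊆ 0--1- [E]
  m16 ⊆ --0-0,1--00,10--0,10-0-
  m17 ⊆ 10-0- [E]
  m18 ⊆ --0-0,-0-10,10--0
  m20 ⊆ 1--00,10--0,10-0-,101--
  m21 ⊆ -01-1,10-0-,101--
  m22 ⊆ -0-10,-011-,10--0,101--
  m23 ⊆ -01-1,-011-,101--
  m24 ⊆ --0-0,-1-00,1--00
  m26 ⊆ --0-0,-101-
  m27 ⊆ -101- [E]
  m28 ⊆ -1-00,1--00
E = {--0-0, -01-1, -101-, 0--1-, 010--, 10-0-}

NO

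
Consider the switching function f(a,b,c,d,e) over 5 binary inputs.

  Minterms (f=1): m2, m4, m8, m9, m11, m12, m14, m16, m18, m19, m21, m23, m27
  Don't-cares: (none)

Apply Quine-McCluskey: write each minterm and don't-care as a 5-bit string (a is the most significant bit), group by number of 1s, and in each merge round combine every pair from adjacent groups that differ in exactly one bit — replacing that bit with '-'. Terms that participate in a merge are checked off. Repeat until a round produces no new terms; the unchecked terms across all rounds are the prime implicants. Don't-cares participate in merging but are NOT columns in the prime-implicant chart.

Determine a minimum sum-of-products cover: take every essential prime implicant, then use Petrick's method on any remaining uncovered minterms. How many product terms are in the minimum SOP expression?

8

Round 0: 00010✓ 00100✓ 01000✓ 01001✓ 01011✓ 01100✓ 01110✓ 10000✓ 10010✓ 10011✓ 10101✓ 10111✓ 11011✓
Round 1: -0010 -1011 0-100 01-00 010-1 0100- 011-0 1-011 10-11 100-0 1001- 101-1
PIs = {-0010, -1011, 0-100, 01-00, 010-1, 0100-, 011-0, 1-011, 10-11, 100-0, 1001-, 101-1}
Coverage chart:
  m2: -0010 ←essential
  m4: 0-100 ←essential
  m8: 01-00,0100-
  m9: 010-1,0100-
  m11: -1011,010-1
  m12: 0-100,01-00,011-0
  m14: 011-0 ←essential
  m16: 100-0 ←essential
  m18: -0010,100-0,1001-
  m19: 1-011,10-11,1001-
  m21: 101-1 ←essential
  m23: 10-11,101-1
  m27: -1011,1-011
Essential: -0010, 0-100, 011-0, 100-0, 101-1
Petrick residual → -1011, 0100-, 1-011
Min cover (8 terms): b'c'de' + bc'de + a'cd'e' + a'bc'd' + a'bce' + ac'de + ab'c'e' + ab'ce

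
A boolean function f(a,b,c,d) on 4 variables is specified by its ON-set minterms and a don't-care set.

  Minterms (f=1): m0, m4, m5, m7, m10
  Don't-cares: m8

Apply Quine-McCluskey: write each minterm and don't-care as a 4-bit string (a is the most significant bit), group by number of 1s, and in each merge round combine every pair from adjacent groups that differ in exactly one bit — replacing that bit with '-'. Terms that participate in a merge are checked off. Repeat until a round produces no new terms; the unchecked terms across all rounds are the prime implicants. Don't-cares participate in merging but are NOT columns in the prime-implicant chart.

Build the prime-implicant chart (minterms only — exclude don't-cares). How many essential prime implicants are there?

2

Round 0: 0000✓ 0100✓ 0101✓ 0111✓ 1000✓ 1010✓
Round 1: -000 0-00 01-1 010- 10-0
PIs = {-000, 0-00, 01-1, 010-, 10-0}
Coverage chart:
  m0: -000,0-00
  m4: 0-00,010-
  m5: 01-1,010-
  m7: 01-1 ←essential
  m10: 10-0 ←essential
Essential: 01-1, 10-0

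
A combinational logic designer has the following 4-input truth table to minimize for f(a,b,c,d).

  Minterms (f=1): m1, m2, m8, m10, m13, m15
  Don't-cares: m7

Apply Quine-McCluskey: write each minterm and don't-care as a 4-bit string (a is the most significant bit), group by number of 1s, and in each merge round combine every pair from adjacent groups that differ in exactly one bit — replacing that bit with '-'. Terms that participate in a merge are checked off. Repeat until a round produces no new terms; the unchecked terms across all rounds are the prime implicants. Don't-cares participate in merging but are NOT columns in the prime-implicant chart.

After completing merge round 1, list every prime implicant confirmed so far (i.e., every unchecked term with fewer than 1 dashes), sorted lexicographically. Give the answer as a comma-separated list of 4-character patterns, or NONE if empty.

0001

[col 0] 0001, 0010*, 0111*, 1000*, 1010*, 1101*, 1111*
[col 1] -010, -111, 10-0, 11-1
Prime implicants: -010, -111, 0001, 10-0, 11-1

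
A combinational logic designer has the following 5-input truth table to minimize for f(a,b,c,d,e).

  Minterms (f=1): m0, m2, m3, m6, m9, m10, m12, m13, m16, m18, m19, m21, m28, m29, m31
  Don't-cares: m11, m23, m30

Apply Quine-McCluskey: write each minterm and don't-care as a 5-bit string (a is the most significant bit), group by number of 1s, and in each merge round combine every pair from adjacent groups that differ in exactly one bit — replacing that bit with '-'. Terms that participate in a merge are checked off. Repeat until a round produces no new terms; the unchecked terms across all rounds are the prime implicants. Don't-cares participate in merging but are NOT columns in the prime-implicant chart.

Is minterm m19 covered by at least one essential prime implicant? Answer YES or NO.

[col 0] 00000*, 00010*, 00011*, 00110*, 01001*, 01010*, 01011*, 01100*, 01101*, 10000*, 10010*, 10011*, 10101*, 10111*, 11100*, 11101*, 11110*, 11111*
[col 1] -0000*, -0010*, -0011*, -1100*, -1101*, 0-010*, 0-011*, 00-10, 000-0*, 0001-*, 01-01, 010-1, 0101-*, 0110-*, 1-101*, 1-111*, 10-11, 100-0*, 1001-*, 101-1*, 111-0*, 111-1*, 1110-*, 1111-*
[col 2] -00-0, -001-, -110-, 0-01-, 1-1-1, 111--
Prime implicants: -00-0, -001-, -110-, 0-01-, 00-10, 01-01, 010-1, 1-1-1, 10-11, 111--
PI chart (minterm → PIs covering it):
  0 | -00-0  (sole → essential)
  2 | -00-0,-001-,0-01-,00-10
  3 | -001-,0-01-
  6 | 00-10  (sole → essential)
  9 | 01-01,010-1
  10 | 0-01-  (sole → essential)
  12 | -110-  (sole → essential)
  13 | -110-,01-01
  16 | -00-0  (sole → essential)
  18 | -00-0,-001-
  19 | -001-,10-11
  21 | 1-1-1  (sole → essential)
  28 | -110-,111--
  29 | -110-,1-1-1,111--
  31 | 1-1-1,111--
Essential prime implicants: -00-0, -110-, 0-01-, 00-10, 1-1-1

NO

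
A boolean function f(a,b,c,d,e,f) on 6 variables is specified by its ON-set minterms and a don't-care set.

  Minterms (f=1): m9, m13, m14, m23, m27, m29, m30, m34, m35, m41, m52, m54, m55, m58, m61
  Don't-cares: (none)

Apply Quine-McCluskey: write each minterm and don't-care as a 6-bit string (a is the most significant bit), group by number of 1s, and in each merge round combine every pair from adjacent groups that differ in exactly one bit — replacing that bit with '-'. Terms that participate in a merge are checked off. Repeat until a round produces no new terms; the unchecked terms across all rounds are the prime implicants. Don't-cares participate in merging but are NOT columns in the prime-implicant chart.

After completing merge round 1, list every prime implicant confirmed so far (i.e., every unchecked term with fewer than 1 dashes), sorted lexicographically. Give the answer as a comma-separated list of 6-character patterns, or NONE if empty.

011011, 111010

[col 0] 001001*, 001101*, 001110*, 010111*, 011011, 011101*, 011110*, 100010*, 100011*, 101001*, 110100*, 110110*, 110111*, 111010, 111101*
[col 1] -01001, -10111, -11101, 0-1101, 0-1110, 001-01, 10001-, 1101-0, 11011-
Prime implicants: -01001, -10111, -11101, 0-1101, 0-1110, 001-01, 011011, 10001-, 1101-0, 11011-, 111010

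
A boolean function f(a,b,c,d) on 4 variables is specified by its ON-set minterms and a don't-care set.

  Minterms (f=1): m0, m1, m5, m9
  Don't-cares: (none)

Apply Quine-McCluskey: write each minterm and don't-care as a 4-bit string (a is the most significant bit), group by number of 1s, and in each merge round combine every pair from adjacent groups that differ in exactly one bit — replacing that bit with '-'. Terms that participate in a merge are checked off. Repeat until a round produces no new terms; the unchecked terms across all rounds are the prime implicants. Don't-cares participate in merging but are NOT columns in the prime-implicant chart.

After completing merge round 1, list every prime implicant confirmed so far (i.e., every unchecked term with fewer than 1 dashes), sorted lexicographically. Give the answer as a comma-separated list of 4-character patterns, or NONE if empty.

size-2^0 implicants → 0000(✓)  0001(✓)  0101(✓)  1001(✓)
size-2^1 implicants → -001  0-01  000-
Unchecked terms (primes): -001, 0-01, 000-

NONE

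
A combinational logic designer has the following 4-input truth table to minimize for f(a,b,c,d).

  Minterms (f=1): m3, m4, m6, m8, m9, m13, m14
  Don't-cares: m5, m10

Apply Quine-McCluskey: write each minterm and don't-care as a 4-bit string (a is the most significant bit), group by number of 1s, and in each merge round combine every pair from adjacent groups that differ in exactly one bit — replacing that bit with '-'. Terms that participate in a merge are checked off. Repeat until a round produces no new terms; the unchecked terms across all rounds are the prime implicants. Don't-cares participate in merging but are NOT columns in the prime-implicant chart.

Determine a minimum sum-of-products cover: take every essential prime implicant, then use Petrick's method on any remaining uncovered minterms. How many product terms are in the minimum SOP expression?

Round 0: 0011 0100✓ 0101✓ 0110✓ 1000✓ 1001✓ 1010✓ 1101✓ 1110✓
Round 1: -101 -110 01-0 010- 1-01 1-10 10-0 100-
PIs = {-101, -110, 0011, 01-0, 010-, 1-01, 1-10, 10-0, 100-}
Coverage chart:
  m3: 0011 ←essential
  m4: 01-0,010-
  m6: -110,01-0
  m8: 10-0,100-
  m9: 1-01,100-
  m13: -101,1-01
  m14: -110,1-10
Essential: 0011
Petrick residual → -101, -110, 01-0, 100-
Min cover (5 terms): bc'd + bcd' + a'b'cd + a'bd' + ab'c'

5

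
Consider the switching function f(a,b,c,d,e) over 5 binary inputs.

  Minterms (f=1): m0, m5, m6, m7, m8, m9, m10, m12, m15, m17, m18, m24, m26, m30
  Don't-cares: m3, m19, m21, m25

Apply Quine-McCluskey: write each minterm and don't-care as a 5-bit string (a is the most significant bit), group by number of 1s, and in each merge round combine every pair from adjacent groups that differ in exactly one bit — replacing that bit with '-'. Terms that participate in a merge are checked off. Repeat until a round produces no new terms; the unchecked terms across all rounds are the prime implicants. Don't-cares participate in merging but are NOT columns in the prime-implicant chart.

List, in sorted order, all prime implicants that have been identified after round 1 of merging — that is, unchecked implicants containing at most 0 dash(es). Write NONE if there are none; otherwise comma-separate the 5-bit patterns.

NONE

[col 0] 00000*, 00011*, 00101*, 00110*, 00111*, 01000*, 01001*, 01010*, 01100*, 01111*, 10001*, 10010*, 10011*, 10101*, 11000*, 11001*, 11010*, 11110*
[col 1] -0011, -0101, -1000*, -1001*, -1010*, 0-000, 0-111, 00-11, 001-1, 0011-, 01-00, 010-0*, 0100-*, 1-001, 1-010, 10-01, 100-1, 1001-, 11-10, 110-0*, 1100-*
[col 2] -10-0, -100-
Prime implicants: -0011, -0101, -10-0, -100-, 0-000, 0-111, 00-11, 001-1, 0011-, 01-00, 1-001, 1-010, 10-01, 100-1, 1001-, 11-10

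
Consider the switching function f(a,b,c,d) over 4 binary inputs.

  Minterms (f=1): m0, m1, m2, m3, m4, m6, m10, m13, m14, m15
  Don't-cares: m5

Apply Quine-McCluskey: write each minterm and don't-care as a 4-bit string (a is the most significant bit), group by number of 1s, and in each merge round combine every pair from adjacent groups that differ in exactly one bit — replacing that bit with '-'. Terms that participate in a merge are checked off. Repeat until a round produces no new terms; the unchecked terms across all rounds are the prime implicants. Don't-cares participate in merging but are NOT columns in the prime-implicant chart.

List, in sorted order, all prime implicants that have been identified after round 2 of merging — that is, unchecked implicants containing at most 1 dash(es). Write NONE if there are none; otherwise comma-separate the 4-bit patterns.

-101, 11-1, 111-

[col 0] 0000*, 0001*, 0010*, 0011*, 0100*, 0101*, 0110*, 1010*, 1101*, 1110*, 1111*
[col 1] -010*, -101, -110*, 0-00*, 0-01*, 0-10*, 00-0*, 00-1*, 000-*, 001-*, 01-0*, 010-*, 1-10*, 11-1, 111-
[col 2] --10, 0--0, 0-0-, 00--
Prime implicants: --10, -101, 0--0, 0-0-, 00--, 11-1, 111-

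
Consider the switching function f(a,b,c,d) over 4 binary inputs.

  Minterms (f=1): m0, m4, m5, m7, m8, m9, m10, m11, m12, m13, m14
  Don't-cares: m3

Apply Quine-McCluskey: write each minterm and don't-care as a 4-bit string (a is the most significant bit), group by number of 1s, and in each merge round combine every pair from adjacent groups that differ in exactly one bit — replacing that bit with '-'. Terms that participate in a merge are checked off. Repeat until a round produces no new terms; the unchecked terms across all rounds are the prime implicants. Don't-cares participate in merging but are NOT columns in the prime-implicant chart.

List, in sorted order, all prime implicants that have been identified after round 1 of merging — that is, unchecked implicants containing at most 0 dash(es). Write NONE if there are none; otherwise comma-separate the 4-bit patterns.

NONE

Round 0: 0000✓ 0011✓ 0100✓ 0101✓ 0111✓ 1000✓ 1001✓ 1010✓ 1011✓ 1100✓ 1101✓ 1110✓
Round 1: -000✓ -011 -100✓ -101✓ 0-00✓ 0-11 01-1 010-✓ 1-00✓ 1-01✓ 1-10✓ 10-0✓ 10-1✓ 100-✓ 101-✓ 11-0✓ 110-✓
Round 2: --00 -10- 1--0 1-0- 10--
PIs = {--00, -011, -10-, 0-11, 01-1, 1--0, 1-0-, 10--}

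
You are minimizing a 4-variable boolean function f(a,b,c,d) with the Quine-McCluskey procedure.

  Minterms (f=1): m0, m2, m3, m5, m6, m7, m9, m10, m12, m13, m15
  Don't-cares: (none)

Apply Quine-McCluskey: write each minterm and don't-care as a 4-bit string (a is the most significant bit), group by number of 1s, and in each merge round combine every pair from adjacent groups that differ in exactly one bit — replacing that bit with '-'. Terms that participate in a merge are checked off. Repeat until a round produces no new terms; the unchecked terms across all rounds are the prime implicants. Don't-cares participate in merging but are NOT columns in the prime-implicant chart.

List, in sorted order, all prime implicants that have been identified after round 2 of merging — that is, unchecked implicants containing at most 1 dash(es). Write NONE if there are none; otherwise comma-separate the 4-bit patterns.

size-2^0 implicants → 0000(✓)  0010(✓)  0011(✓)  0101(✓)  0110(✓)  0111(✓)  1001(✓)  1010(✓)  1100(✓)  1101(✓)  1111(✓)
size-2^1 implicants → -010  -101(✓)  -111(✓)  0-10(✓)  0-11(✓)  00-0  001-(✓)  01-1(✓)  011-(✓)  1-01  11-1(✓)  110-
size-2^2 implicants → -1-1  0-1-
Unchecked terms (primes): -010, -1-1, 0-1-, 00-0, 1-01, 110-

-010, 00-0, 1-01, 110-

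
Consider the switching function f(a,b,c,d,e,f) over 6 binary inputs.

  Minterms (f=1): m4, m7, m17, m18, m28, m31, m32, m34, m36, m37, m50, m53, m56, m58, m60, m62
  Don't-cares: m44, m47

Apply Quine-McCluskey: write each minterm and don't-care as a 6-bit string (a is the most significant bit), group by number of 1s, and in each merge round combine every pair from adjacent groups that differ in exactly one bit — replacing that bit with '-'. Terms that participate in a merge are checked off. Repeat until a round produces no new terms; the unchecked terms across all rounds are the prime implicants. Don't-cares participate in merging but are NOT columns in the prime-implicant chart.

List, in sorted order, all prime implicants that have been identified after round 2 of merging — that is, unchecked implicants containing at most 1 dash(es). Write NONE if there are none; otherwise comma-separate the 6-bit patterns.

-00100, -10010, -11100, 000111, 010001, 011111, 1-0010, 1-0101, 1-1100, 10-100, 100-00, 1000-0, 10010-, 101111, 11-010

size-2^0 implicants → 000100(✓)  000111  010001  010010(✓)  011100(✓)  011111  100000(✓)  100010(✓)  100100(✓)  100101(✓)  101100(✓)  101111  110010(✓)  110101(✓)  111000(✓)  111010(✓)  111100(✓)  111110(✓)
size-2^1 implicants → -00100  -10010  -11100  1-0010  1-0101  1-1100  10-100  100-00  1000-0  10010-  11-010  111-00(✓)  111-10(✓)  1110-0(✓)  1111-0(✓)
size-2^2 implicants → 111--0
Unchecked terms (primes): -00100, -10010, -11100, 000111, 010001, 011111, 1-0010, 1-0101, 1-1100, 10-100, 100-00, 1000-0, 10010-, 101111, 11-010, 111--0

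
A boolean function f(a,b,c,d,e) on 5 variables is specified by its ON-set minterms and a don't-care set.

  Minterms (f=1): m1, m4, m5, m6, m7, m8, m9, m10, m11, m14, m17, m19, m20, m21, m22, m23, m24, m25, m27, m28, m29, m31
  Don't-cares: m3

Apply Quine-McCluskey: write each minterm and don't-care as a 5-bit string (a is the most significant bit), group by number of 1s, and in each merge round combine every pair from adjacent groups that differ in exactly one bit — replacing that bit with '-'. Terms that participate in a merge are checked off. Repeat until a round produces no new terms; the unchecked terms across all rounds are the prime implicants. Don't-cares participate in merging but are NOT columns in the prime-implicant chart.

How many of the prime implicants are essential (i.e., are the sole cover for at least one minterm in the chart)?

2

[col 0] 00001*, 00011*, 00100*, 00101*, 00110*, 00111*, 01000*, 01001*, 01010*, 01011*, 01110*, 10001*, 10011*, 10100*, 10101*, 10110*, 10111*, 11000*, 11001*, 11011*, 11100*, 11101*, 11111*
[col 1] -0001*, -0011*, -0100*, -0101*, -0110*, -0111*, -1000*, -1001*, -1011*, 0-001*, 0-011*, 0-110, 00-01*, 00-11*, 000-1*, 001-0*, 001-1*, 0010-*, 0011-*, 01-10, 010-0*, 010-1*, 0100-*, 0101-*, 1-001*, 1-011*, 1-100*, 1-101*, 1-111*, 10-01*, 10-11*, 100-1*, 101-0*, 101-1*, 1010-*, 1011-*, 11-00*, 11-01*, 11-11*, 110-1*, 1100-*, 111-1*, 1110-*
[col 2] --001*, --011*, -0-01*, -0-11*, -00-1*, -01-0*, -01-1*, -010-*, -011-*, -10-1*, -100-, 0-0-1*, 00--1*, 001--*, 010--, 1--01*, 1--11*, 1-0-1*, 1-1-1*, 1-10-, 10--1*, 101--*, 11--1*, 11-0-
[col 3] --0-1, -0--1, -01--, 1---1
Prime implicants: --0-1, -0--1, -01--, -100-, 0-110, 01-10, 010--, 1---1, 1-10-, 11-0-
PI chart (minterm → PIs covering it):
  1 | --0-1,-0--1
  4 | -01--  (sole → essential)
  5 | -0--1,-01--
  6 | -01--,0-110
  7 | -0--1,-01--
  8 | -100-,010--
  9 | --0-1,-100-,010--
  10 | 01-10,010--
  11 | --0-1,010--
  14 | 0-110,01-10
  17 | --0-1,-0--1,1---1
  19 | --0-1,-0--1,1---1
  20 | -01--,1-10-
  21 | -0--1,-01--,1---1,1-10-
  22 | -01--  (sole → essential)
  23 | -0--1,-01--,1---1
  24 | -100-,11-0-
  25 | --0-1,-100-,1---1,11-0-
  27 | --0-1,1---1
  28 | 1-10-,11-0-
  29 | 1---1,1-10-,11-0-
  31 | 1---1  (sole → essential)
Essential prime implicants: -01--, 1---1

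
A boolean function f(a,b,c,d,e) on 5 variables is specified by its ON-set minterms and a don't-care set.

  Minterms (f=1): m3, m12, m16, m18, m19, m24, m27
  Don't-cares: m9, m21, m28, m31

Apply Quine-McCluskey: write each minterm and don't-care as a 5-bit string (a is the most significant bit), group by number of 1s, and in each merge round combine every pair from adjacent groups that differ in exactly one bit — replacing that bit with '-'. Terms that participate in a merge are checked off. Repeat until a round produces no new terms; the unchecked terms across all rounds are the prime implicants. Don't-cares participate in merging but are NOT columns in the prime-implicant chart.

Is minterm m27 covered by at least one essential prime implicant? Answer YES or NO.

NO

Round 0: 00011✓ 01001 01100✓ 10000✓ 10010✓ 10011✓ 10101 11000✓ 11011✓ 11100✓ 11111✓
Round 1: -0011 -1100 1-000 1-011 100-0 1001- 11-00 11-11
PIs = {-0011, -1100, 01001, 1-000, 1-011, 100-0, 1001-, 10101, 11-00, 11-11}
Coverage chart:
  m3: -0011 ←essential
  m12: -1100 ←essential
  m16: 1-000,100-0
  m18: 100-0,1001-
  m19: -0011,1-011,1001-
  m24: 1-000,11-00
  m27: 1-011,11-11
Essential: -0011, -1100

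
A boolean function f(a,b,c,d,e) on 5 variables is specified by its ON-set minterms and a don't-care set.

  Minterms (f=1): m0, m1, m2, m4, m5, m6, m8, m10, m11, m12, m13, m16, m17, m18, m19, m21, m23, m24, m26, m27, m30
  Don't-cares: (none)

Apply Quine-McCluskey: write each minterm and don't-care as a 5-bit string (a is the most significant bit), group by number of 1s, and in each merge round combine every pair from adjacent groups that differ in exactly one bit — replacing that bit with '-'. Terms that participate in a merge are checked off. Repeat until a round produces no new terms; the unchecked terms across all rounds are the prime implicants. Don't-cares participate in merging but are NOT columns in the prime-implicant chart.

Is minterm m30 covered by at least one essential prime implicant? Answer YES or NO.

Round 0: 00000✓ 00001✓ 00010✓ 00100✓ 00101✓ 00110✓ 01000✓ 01010✓ 01011✓ 01100✓ 01101✓ 10000✓ 10001✓ 10010✓ 10011✓ 10101✓ 10111✓ 11000✓ 11010✓ 11011✓ 11110✓
Round 1: -0000✓ -0001✓ -0010✓ -0101✓ -1000✓ -1010✓ -1011✓ 0-000✓ 0-010✓ 0-100✓ 0-101✓ 00-00✓ 00-01✓ 00-10✓ 000-0✓ 0000-✓ 001-0✓ 0010-✓ 01-00✓ 010-0✓ 0101-✓ 0110-✓ 1-000✓ 1-010✓ 1-011✓ 10-01✓ 10-11✓ 100-0✓ 100-1✓ 1000-✓ 1001-✓ 101-1✓ 11-10 110-0✓ 1101-✓
Round 2: --000✓ --010✓ -0-01 -00-0✓ -000- -10-0✓ -101- 0--00 0-0-0✓ 0-10- 00--0 00-0- 1-0-0✓ 1-01- 10--1 100--
Round 3: --0-0
PIs = {--0-0, -0-01, -000-, -101-, 0--00, 0-10-, 00--0, 00-0-, 1-01-, 10--1, 100--, 11-10}
Coverage chart:
  m0: --0-0,-000-,0--00,00--0,00-0-
  m1: -0-01,-000-,00-0-
  m2: --0-0,00--0
  m4: 0--00,0-10-,00--0,00-0-
  m5: -0-01,0-10-,00-0-
  m6: 00--0 ←essential
  m8: --0-0,0--00
  m10: --0-0,-101-
  m11: -101- ←essential
  m12: 0--00,0-10-
  m13: 0-10- ←essential
  m16: --0-0,-000-,100--
  m17: -0-01,-000-,10--1,100--
  m18: --0-0,1-01-,100--
  m19: 1-01-,10--1,100--
  m21: -0-01,10--1
  m23: 10--1 ←essential
  m24: --0-0 ←essential
  m26: --0-0,-101-,1-01-,11-10
  m27: -101-,1-01-
  m30: 11-10 ←essential
Essential: --0-0, -101-, 0-10-, 00--0, 10--1, 11-10

YES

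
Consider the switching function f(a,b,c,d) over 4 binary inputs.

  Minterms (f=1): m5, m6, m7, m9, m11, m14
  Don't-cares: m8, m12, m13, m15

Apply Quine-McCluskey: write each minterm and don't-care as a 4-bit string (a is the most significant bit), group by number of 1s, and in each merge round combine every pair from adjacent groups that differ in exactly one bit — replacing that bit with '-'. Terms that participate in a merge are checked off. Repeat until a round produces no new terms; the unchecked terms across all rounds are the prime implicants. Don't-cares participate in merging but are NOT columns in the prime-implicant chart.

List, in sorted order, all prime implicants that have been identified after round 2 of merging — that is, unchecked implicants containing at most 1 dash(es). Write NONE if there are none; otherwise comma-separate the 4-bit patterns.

size-2^0 implicants → 0101(✓)  0110(✓)  0111(✓)  1000(✓)  1001(✓)  1011(✓)  1100(✓)  1101(✓)  1110(✓)  1111(✓)
size-2^1 implicants → -101(✓)  -110(✓)  -111(✓)  01-1(✓)  011-(✓)  1-00(✓)  1-01(✓)  1-11(✓)  10-1(✓)  100-(✓)  11-0(✓)  11-1(✓)  110-(✓)  111-(✓)
size-2^2 implicants → -1-1  -11-  1--1  1-0-  11--
Unchecked terms (primes): -1-1, -11-, 1--1, 1-0-, 11--

NONE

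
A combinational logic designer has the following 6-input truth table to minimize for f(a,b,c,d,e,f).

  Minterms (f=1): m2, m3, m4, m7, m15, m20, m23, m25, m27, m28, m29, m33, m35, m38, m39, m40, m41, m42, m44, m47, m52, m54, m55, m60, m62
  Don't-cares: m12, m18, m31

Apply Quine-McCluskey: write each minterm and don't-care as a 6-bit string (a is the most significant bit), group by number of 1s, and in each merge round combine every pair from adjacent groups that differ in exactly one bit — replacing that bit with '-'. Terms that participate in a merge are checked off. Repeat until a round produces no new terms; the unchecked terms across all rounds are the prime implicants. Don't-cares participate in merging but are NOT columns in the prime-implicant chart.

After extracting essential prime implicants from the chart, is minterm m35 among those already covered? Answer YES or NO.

NO

Round 0: 000010✓ 000011✓ 000100✓ 000111✓ 001100✓ 001111✓ 010010✓ 010100✓ 010111✓ 011001✓ 011011✓ 011100✓ 011101✓ 011111✓ 100001✓ 100011✓ 100110✓ 100111✓ 101000✓ 101001✓ 101010✓ 101100✓ 101111✓ 110100✓ 110110✓ 110111✓ 111100✓ 111110✓
Round 1: -00011✓ -00111✓ -01100✓ -01111✓ -10100✓ -10111✓ -11100✓ 0-0010 0-0100✓ 0-0111✓ 0-1100✓ 0-1111✓ 00-100✓ 00-111✓ 000-11✓ 00001- 01-100✓ 01-111✓ 011-01✓ 011-11✓ 0110-1✓ 0111-1✓ 01110- 1-0110✓ 1-0111✓ 1-1100✓ 10-001 10-111✓ 100-11✓ 1000-1 10011-✓ 101-00 1010-0 10100- 11-100✓ 11-110✓ 1101-0✓ 11011-✓ 1111-0✓
Round 2: --0111 --1100 -0-111 -00-11 -1-100 0--100 0--111 011--1 1-011- 11-1-0
PIs = {--0111, --1100, -0-111, -00-11, -1-100, 0--100, 0--111, 0-0010, 00001-, 011--1, 01110-, 1-011-, 10-001, 1000-1, 101-00, 1010-0, 10100-, 11-1-0}
Coverage chart:
  m2: 0-0010,00001-
  m3: -00-11,00001-
  m4: 0--100 ←essential
  m7: --0111,-0-111,-00-11,0--111
  m15: -0-111,0--111
  m20: -1-100,0--100
  m23: --0111,0--111
  m25: 011--1 ←essential
  m27: 011--1 ←essential
  m28: --1100,-1-100,0--100,01110-
  m29: 011--1,01110-
  m33: 10-001,1000-1
  m35: -00-11,1000-1
  m38: 1-011- ←essential
  m39: --0111,-0-111,-00-11,1-011-
  m40: 101-00,1010-0,10100-
  m41: 10-001,10100-
  m42: 1010-0 ←essential
  m44: --1100,101-00
  m47: -0-111 ←essential
  m52: -1-100,11-1-0
  m54: 1-011-,11-1-0
  m55: --0111,1-011-
  m60: --1100,-1-100,11-1-0
  m62: 11-1-0 ←essential
Essential: -0-111, 0--100, 011--1, 1-011-, 1010-0, 11-1-0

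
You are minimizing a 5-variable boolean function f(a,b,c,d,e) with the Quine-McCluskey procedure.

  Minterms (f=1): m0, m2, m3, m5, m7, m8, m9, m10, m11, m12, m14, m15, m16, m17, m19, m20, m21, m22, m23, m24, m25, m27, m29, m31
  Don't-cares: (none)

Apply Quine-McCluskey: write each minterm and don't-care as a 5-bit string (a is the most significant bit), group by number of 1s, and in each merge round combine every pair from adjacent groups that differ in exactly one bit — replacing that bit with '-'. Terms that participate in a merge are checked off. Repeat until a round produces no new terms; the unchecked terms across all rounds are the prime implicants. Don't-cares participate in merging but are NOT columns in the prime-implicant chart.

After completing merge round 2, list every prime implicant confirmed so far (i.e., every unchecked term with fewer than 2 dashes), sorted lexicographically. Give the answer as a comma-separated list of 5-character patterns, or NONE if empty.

NONE

Round 0: 00000✓ 00010✓ 00011✓ 00101✓ 00111✓ 01000✓ 01001✓ 01010✓ 01011✓ 01100✓ 01110✓ 01111✓ 10000✓ 10001✓ 10011✓ 10100✓ 10101✓ 10110✓ 10111✓ 11000✓ 11001✓ 11011✓ 11101✓ 11111✓
Round 1: -0000✓ -0011✓ -0101✓ -0111✓ -1000✓ -1001✓ -1011✓ -1111✓ 0-000✓ 0-010✓ 0-011✓ 0-111✓ 00-11✓ 000-0✓ 0001-✓ 001-1✓ 01-00✓ 01-10✓ 01-11✓ 010-0✓ 010-1✓ 0100-✓ 0101-✓ 011-0✓ 0111-✓ 1-000✓ 1-001✓ 1-011✓ 1-101✓ 1-111✓ 10-00✓ 10-01✓ 10-11✓ 100-1✓ 1000-✓ 101-0✓ 101-1✓ 1010-✓ 1011-✓ 11-01✓ 11-11✓ 110-1✓ 1100-✓ 111-1✓
Round 2: --000 --011✓ --111✓ -0-11✓ -01-1 -1-11✓ -10-1 -100- 0--11✓ 0-0-0 0-01- 01--0 01-1- 010-- 1--01✓ 1--11✓ 1-0-1✓ 1-00- 1-1-1✓ 10--1✓ 10-0- 101-- 11--1✓
Round 3: ---11 1---1
PIs = {---11, --000, -01-1, -10-1, -100-, 0-0-0, 0-01-, 01--0, 01-1-, 010--, 1---1, 1-00-, 10-0-, 101--}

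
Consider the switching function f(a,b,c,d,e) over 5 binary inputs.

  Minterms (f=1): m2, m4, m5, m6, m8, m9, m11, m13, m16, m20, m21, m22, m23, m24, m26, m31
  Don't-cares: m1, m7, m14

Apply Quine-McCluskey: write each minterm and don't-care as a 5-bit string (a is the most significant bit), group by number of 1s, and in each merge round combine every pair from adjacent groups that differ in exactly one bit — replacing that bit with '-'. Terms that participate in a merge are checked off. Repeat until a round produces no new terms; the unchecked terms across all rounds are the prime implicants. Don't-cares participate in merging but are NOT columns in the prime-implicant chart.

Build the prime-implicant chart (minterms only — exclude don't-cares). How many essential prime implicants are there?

6

size-2^0 implicants → 00001(✓)  00010(✓)  00100(✓)  00101(✓)  00110(✓)  00111(✓)  01000(✓)  01001(✓)  01011(✓)  01101(✓)  01110(✓)  10000(✓)  10100(✓)  10101(✓)  10110(✓)  10111(✓)  11000(✓)  11010(✓)  11111(✓)
size-2^1 implicants → -0100(✓)  -0101(✓)  -0110(✓)  -0111(✓)  -1000  0-001(✓)  0-101(✓)  0-110  00-01(✓)  00-10  001-0(✓)  001-1(✓)  0010-(✓)  0011-(✓)  01-01(✓)  010-1  0100-  1-000  1-111  10-00  101-0(✓)  101-1(✓)  1010-(✓)  1011-(✓)  110-0
size-2^2 implicants → -01-0(✓)  -01-1(✓)  -010-(✓)  -011-(✓)  0--01  001--(✓)  101--(✓)
size-2^3 implicants → -01--
Unchecked terms (primes): -01--, -1000, 0--01, 0-110, 00-10, 010-1, 0100-, 1-000, 1-111, 10-00, 110-0
Minterm coverage:
  m2 ⊆ 00-10 [E]
  m4 ⊆ -01-- [E]
  m5 ⊆ -01--,0--01
  m6 ⊆ -01--,0-110,00-10
  m8 ⊆ -1000,0100-
  m9 ⊆ 0--01,010-1,0100-
  m11 ⊆ 010-1 [E]
  m13 ⊆ 0--01 [E]
  m16 ⊆ 1-000,10-00
  m20 ⊆ -01--,10-00
  m21 ⊆ -01-- [E]
  m22 ⊆ -01-- [E]
  m23 ⊆ -01--,1-111
  m24 ⊆ -1000,1-000,110-0
  m26 ⊆ 110-0 [E]
  m31 ⊆ 1-111 [E]
E = {-01--, 0--01, 00-10, 010-1, 1-111, 110-0}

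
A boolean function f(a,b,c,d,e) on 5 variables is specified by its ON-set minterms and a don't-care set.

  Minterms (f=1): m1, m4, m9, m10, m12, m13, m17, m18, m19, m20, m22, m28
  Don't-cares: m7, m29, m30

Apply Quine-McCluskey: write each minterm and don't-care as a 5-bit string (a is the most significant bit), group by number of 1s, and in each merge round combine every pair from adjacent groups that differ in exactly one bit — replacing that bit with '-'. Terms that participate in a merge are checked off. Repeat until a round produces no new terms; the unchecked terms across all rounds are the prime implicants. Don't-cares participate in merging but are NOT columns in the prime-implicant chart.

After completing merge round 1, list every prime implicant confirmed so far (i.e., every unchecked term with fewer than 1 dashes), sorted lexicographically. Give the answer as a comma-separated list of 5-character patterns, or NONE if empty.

00111, 01010

Round 0: 00001✓ 00100✓ 00111 01001✓ 01010 01100✓ 01101✓ 10001✓ 10010✓ 10011✓ 10100✓ 10110✓ 11100✓ 11101✓ 11110✓
Round 1: -0001 -0100✓ -1100✓ -1101✓ 0-001 0-100✓ 01-01 0110-✓ 1-100✓ 1-110✓ 10-10 100-1 1001- 101-0✓ 111-0✓ 1110-✓
Round 2: --100 -110- 1-1-0
PIs = {--100, -0001, -110-, 0-001, 00111, 01-01, 01010, 1-1-0, 10-10, 100-1, 1001-}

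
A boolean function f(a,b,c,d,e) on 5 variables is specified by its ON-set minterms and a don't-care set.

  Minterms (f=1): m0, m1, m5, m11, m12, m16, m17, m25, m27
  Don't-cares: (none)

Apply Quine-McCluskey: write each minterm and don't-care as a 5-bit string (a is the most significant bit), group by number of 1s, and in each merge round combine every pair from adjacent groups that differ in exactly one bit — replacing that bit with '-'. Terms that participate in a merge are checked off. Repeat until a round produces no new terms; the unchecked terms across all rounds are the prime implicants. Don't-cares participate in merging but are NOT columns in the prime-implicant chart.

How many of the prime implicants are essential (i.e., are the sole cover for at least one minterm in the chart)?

4

Round 0: 00000✓ 00001✓ 00101✓ 01011✓ 01100 10000✓ 10001✓ 11001✓ 11011✓
Round 1: -0000✓ -0001✓ -1011 00-01 0000-✓ 1-001 1000-✓ 110-1
Round 2: -000-
PIs = {-000-, -1011, 00-01, 01100, 1-001, 110-1}
Coverage chart:
  m0: -000- ←essential
  m1: -000-,00-01
  m5: 00-01 ←essential
  m11: -1011 ←essential
  m12: 01100 ←essential
  m16: -000- ←essential
  m17: -000-,1-001
  m25: 1-001,110-1
  m27: -1011,110-1
Essential: -000-, -1011, 00-01, 01100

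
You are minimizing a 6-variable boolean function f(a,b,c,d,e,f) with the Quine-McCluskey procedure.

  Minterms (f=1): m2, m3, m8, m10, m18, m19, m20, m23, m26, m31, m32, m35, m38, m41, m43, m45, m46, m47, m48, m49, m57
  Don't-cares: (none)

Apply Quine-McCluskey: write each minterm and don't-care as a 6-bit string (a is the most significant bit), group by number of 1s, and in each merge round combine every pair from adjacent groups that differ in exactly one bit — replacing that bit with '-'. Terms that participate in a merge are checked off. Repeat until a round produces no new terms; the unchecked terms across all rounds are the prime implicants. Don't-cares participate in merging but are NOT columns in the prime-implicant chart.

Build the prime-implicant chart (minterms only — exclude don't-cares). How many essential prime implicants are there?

[col 0] 000010*, 000011*, 001000*, 001010*, 010010*, 010011*, 010100, 010111*, 011010*, 011111*, 100000*, 100011*, 100110*, 101001*, 101011*, 101101*, 101110*, 101111*, 110000*, 110001*, 111001*
[col 1] -00011, 0-0010*, 0-0011*, 0-1010*, 00-010*, 00001-*, 0010-0, 01-010*, 01-111, 010-11, 01001-*, 1-0000, 1-1001, 10-011, 10-110, 101-01*, 101-11*, 1010-1*, 1011-1*, 10111-, 11-001, 11000-
[col 2] 0--010, 0-001-, 101--1
Prime implicants: -00011, 0--010, 0-001-, 0010-0, 01-111, 010-11, 010100, 1-0000, 1-1001, 10-011, 10-110, 101--1, 10111-, 11-001, 11000-
PI chart (minterm → PIs covering it):
  2 | 0--010,0-001-
  3 | -00011,0-001-
  8 | 0010-0  (sole → essential)
  10 | 0--010,0010-0
  18 | 0--010,0-001-
  19 | 0-001-,010-11
  20 | 010100  (sole → essential)
  23 | 01-111,010-11
  26 | 0--010  (sole → essential)
  31 | 01-111  (sole → essential)
  32 | 1-0000  (sole → essential)
  35 | -00011,10-011
  38 | 10-110  (sole → essential)
  41 | 1-1001,101--1
  43 | 10-011,101--1
  45 | 101--1  (sole → essential)
  46 | 10-110,10111-
  47 | 101--1,10111-
  48 | 1-0000,11000-
  49 | 11-001,11000-
  57 | 1-1001,11-001
Essential prime implicants: 0--010, 0010-0, 01-111, 010100, 1-0000, 10-110, 101--1

7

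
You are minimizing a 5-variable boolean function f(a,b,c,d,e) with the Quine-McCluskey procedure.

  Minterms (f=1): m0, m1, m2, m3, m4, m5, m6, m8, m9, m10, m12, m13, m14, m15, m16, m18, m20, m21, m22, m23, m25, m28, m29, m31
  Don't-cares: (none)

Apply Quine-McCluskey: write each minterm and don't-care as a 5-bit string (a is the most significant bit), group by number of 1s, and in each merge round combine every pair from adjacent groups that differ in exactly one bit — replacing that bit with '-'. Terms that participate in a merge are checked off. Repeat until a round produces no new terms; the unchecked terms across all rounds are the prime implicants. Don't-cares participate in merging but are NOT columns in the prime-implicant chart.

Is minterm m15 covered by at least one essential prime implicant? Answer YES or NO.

[col 0] 00000*, 00001*, 00010*, 00011*, 00100*, 00101*, 00110*, 01000*, 01001*, 01010*, 01100*, 01101*, 01110*, 01111*, 10000*, 10010*, 10100*, 10101*, 10110*, 10111*, 11001*, 11100*, 11101*, 11111*
[col 1] -0000*, -0010*, -0100*, -0101*, -0110*, -1001*, -1100*, -1101*, -1111*, 0-000*, 0-001*, 0-010*, 0-100*, 0-101*, 0-110*, 00-00*, 00-01*, 00-10*, 000-0*, 000-1*, 0000-*, 0001-*, 001-0*, 0010-*, 01-00*, 01-01*, 01-10*, 010-0*, 0100-*, 011-0*, 011-1*, 0110-*, 0111-*, 1-100*, 1-101*, 1-111*, 10-00*, 10-10*, 100-0*, 101-0*, 101-1*, 1010-*, 1011-*, 11-01*, 111-1*, 1110-*
[col 2] --100*, --101*, -0-00*, -0-10*, -00-0*, -01-0*, -010-*, -1-01, -11-1, -110-*, 0--00*, 0--01*, 0--10*, 0-0-0*, 0-00-*, 0-1-0*, 0-10-*, 00--0*, 00-0-*, 000--, 01--0*, 01-0-*, 011--, 1-1-1, 1-10-*, 10--0*, 101--
[col 3] --10-, -0--0, 0---0, 0--0-
Prime implicants: --10-, -0--0, -1-01, -11-1, 0---0, 0--0-, 000--, 011--, 1-1-1, 101--
PI chart (minterm → PIs covering it):
  0 | -0--0,0---0,0--0-,000--
  1 | 0--0-,000--
  2 | -0--0,0---0,000--
  3 | 000--  (sole → essential)
  4 | --10-,-0--0,0---0,0--0-
  5 | --10-,0--0-
  6 | -0--0,0---0
  8 | 0---0,0--0-
  9 | -1-01,0--0-
  10 | 0---0  (sole → essential)
  12 | --10-,0---0,0--0-,011--
  13 | --10-,-1-01,-11-1,0--0-,011--
  14 | 0---0,011--
  15 | -11-1,011--
  16 | -0--0  (sole → essential)
  18 | -0--0  (sole → essential)
  20 | --10-,-0--0,101--
  21 | --10-,1-1-1,101--
  22 | -0--0,101--
  23 | 1-1-1,101--
  25 | -1-01  (sole → essential)
  28 | --10-  (sole → essential)
  29 | --10-,-1-01,-11-1,1-1-1
  31 | -11-1,1-1-1
Essential prime implicants: --10-, -0--0, -1-01, 0---0, 000--

NO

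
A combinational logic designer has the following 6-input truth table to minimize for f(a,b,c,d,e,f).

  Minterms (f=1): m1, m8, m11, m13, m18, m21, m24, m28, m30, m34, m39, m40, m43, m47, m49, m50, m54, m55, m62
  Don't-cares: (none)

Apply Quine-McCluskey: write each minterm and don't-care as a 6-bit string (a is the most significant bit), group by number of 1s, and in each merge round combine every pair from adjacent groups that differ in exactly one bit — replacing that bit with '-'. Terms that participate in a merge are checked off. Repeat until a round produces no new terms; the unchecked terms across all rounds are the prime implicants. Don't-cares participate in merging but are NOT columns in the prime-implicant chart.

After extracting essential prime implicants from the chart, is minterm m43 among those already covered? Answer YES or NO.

YES

size-2^0 implicants → 000001  001000(✓)  001011(✓)  001101  010010(✓)  010101  011000(✓)  011100(✓)  011110(✓)  100010(✓)  100111(✓)  101000(✓)  101011(✓)  101111(✓)  110001  110010(✓)  110110(✓)  110111(✓)  111110(✓)
size-2^1 implicants → -01000  -01011  -10010  -11110  0-1000  011-00  0111-0  1-0010  1-0111  10-111  101-11  11-110  110-10  11011-
Unchecked terms (primes): -01000, -01011, -10010, -11110, 0-1000, 000001, 001101, 010101, 011-00, 0111-0, 1-0010, 1-0111, 10-111, 101-11, 11-110, 110-10, 110001, 11011-
Minterm coverage:
  m1 ⊆ 000001 [E]
  m8 ⊆ -01000,0-1000
  m11 ⊆ -01011 [E]
  m13 ⊆ 001101 [E]
  m18 ⊆ -10010 [E]
  m21 ⊆ 010101 [E]
  m24 ⊆ 0-1000,011-00
  m28 ⊆ 011-00,0111-0
  m30 ⊆ -11110,0111-0
  m34 ⊆ 1-0010 [E]
  m39 ⊆ 1-0111,10-111
  m40 ⊆ -01000 [E]
  m43 ⊆ -01011,101-11
  m47 ⊆ 10-111,101-11
  m49 ⊆ 110001 [E]
  m50 ⊆ -10010,1-0010,110-10
  m54 ⊆ 11-110,110-10,11011-
  m55 ⊆ 1-0111,11011-
  m62 ⊆ -11110,11-110
E = {-01000, -01011, -10010, 000001, 001101, 010101, 1-0010, 110001}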